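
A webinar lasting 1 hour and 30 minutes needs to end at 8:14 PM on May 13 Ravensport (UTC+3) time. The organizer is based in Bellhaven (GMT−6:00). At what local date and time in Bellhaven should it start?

9:44 AM on May 13

Target end time in UTC: 8:14 PM − 3:00 = 5:14 PM on May 13.
Subtract 1 hour 30 minutes → start 3:44 PM UTC on May 13.
Bellhaven is UTC−6:00: 3:44 PM − 6:00 = 9:44 AM on May 13.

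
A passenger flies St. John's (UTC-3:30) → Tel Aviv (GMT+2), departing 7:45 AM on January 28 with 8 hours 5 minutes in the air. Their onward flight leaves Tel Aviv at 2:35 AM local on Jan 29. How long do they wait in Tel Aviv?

5 hours 15 minutes

Convert departure to UTC: 7:45 AM + 3:30 = 11:15 AM UTC on Jan 28.
Add 8 hours 5 minutes flight time → 7:20 PM UTC.
Tel Aviv is UTC+2:00, so local arrival = 7:20 PM + 2:00 = 9:20 PM on Jan 28.
Layover = 2:35 AM − 9:20 PM (+1 day) = 5 hours 15 minutes.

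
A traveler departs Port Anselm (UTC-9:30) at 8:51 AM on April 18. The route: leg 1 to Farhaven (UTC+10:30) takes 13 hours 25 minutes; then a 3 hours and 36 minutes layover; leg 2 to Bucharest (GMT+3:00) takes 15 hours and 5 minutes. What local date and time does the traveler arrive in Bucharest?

5:27 AM on April 20

Convert departure to UTC: 8:51 AM + 9:30 = 6:21 PM UTC on Apr 18.
Add 13 hours 25 minutes leg 1 → 7:46 AM UTC (Apr 19).
Add 3 hours 36 minutes layover in Farhaven → 11:22 AM UTC.
Add 15 hours and 5 minutes leg 2 → 2:27 AM UTC (Apr 20).
Bucharest is UTC+3:00, so local arrival = 2:27 AM + 3:00 = 5:27 AM on Apr 20.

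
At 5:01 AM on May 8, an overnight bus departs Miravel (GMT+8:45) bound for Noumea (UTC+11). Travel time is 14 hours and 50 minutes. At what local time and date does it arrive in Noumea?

Convert departure to UTC: 5:01 AM − 8:45 = 8:16 PM UTC on May 7.
Add 14 hours 50 minutes travel time → 11:06 AM UTC (May 8).
Noumea is UTC+11:00, so local arrival = 11:06 AM + 11:00 = 10:06 PM on May 8.

10:06 PM on May 8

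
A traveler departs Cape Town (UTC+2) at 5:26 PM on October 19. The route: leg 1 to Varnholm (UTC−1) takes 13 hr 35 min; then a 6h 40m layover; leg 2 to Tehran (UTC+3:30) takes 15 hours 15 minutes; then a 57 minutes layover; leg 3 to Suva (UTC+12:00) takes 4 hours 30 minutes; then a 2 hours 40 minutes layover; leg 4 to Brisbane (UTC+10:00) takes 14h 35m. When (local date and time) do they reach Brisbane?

Convert departure to UTC: 5:26 PM − 2:00 = 3:26 PM UTC on Oct 19.
Add 13 hours and 35 minutes leg 1 → 5:01 AM UTC (Oct 20).
Add 6 hours 40 minutes layover in Varnholm → 11:41 AM UTC.
Add 15 hours and 15 minutes leg 2 → 2:56 AM UTC (Oct 21).
Add 57 minutes layover in Tehran → 3:53 AM UTC.
Add 4 hours 30 minutes leg 3 → 8:23 AM UTC.
Add 2 hours 40 minutes layover in Suva → 11:03 AM UTC.
Add 14 hours and 35 minutes leg 4 → 1:38 AM UTC (Oct 22).
Brisbane is UTC+10:00, so local arrival = 1:38 AM + 10:00 = 11:38 AM on Oct 22.

11:38 AM on October 22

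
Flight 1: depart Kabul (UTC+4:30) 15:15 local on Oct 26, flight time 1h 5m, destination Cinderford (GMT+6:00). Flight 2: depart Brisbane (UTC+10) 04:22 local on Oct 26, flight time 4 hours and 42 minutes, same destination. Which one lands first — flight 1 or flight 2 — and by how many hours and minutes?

Flight 1 in UTC: 15:15 − 4:30 = 10:45 on Oct 26.
+1 hour and 5 minutes → arrive 11:50 UTC on Oct 26.
Flight 2 in UTC: 04:22 − 10:00 = 18:22 on Oct 25.
+4 hours 42 minutes → arrive 23:04 UTC on Oct 25.
Flight 2 lands earlier by 12 hours 46 minutes.

the second, by 12 hours 46 minutes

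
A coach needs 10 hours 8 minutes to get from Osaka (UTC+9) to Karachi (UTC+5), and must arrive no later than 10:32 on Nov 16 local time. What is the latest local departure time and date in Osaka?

04:24 on Nov 16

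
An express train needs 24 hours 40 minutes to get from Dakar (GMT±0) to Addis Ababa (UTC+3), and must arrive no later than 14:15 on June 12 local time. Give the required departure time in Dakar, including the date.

Target arrival in UTC: 14:15 − 3:00 = 11:15 on Jun 12.
Subtract 24 hours and 40 minutes → departure 10:35 UTC on Jun 11.
Dakar is UTC+0, so departure is 10:35 on Jun 11.

10:35 on June 11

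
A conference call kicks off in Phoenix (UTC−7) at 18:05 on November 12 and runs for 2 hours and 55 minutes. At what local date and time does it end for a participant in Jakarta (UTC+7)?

11:00 on Nov 13

Convert start to UTC: 18:05 + 7:00 = 01:05 UTC on Nov 13.
Add 2 hours 55 minutes duration → 04:00 UTC.
Jakarta is UTC+7:00, so local end time = 04:00 + 7:00 = 11:00 on Nov 13.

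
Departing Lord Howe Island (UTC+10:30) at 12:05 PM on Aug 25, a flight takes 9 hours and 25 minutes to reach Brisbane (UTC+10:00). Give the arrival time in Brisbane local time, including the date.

Convert departure to UTC: 12:05 PM − 10:30 = 1:35 AM UTC on Aug 25.
Add 9 hours 25 minutes travel time → 11:00 AM UTC.
Brisbane is UTC+10:00, so local arrival = 11:00 AM + 10:00 = 9:00 PM on Aug 25.

9:00 PM on August 25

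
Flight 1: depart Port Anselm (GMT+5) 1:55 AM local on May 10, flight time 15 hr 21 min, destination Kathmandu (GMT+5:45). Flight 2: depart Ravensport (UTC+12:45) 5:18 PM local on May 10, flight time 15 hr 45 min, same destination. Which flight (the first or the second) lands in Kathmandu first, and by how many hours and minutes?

the first, by 8 hours 2 minutes

Flight 1 in UTC: 1:55 AM − 5:00 = 8:55 PM on May 9.
+15 hours 21 minutes → arrive 12:16 PM UTC on May 10.
Flight 2 in UTC: 5:18 PM − 12:45 = 4:33 AM on May 10.
+15 hours 45 minutes → arrive 8:18 PM UTC on May 10.
Flight 1 lands earlier by 8 hours 2 minutes.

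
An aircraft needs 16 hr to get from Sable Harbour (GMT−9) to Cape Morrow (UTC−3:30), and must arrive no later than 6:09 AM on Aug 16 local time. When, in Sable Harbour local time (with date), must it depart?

Target arrival in UTC: 6:09 AM + 3:30 = 9:39 AM on Aug 16.
Subtract 16 hours → departure 5:39 PM UTC on Aug 15.
Sable Harbour is UTC−9:00: 5:39 PM − 9:00 = 8:39 AM on Aug 15.

8:39 AM on August 15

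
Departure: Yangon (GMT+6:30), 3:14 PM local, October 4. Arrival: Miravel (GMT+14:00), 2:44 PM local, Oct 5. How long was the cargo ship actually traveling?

Miravel is 7:30 ahead of Yangon.
Clock-face elapsed time (ignoring zones) is 23 hours 30 minutes.
Actual elapsed = 23 hours 30 minutes − 7:30 = 16 hours.

16 hours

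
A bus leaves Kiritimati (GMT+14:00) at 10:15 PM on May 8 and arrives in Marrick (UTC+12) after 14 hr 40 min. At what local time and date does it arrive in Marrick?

10:55 AM on May 9

Convert departure to UTC: 10:15 PM − 14:00 = 8:15 AM UTC on May 8.
Add 14 hours 40 minutes travel time → 10:55 PM UTC.
Marrick is UTC+12:00, so local arrival = 10:55 PM + 12:00 = 10:55 AM on May 9.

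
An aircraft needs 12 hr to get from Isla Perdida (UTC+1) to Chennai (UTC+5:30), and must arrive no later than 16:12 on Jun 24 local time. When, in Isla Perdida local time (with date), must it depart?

Target arrival in UTC: 16:12 − 5:30 = 10:42 on Jun 24.
Subtract 12 hours → departure 22:42 UTC on Jun 23.
Isla Perdida is UTC+1:00: 22:42 + 1:00 = 23:42 on Jun 23.

23:42 on June 23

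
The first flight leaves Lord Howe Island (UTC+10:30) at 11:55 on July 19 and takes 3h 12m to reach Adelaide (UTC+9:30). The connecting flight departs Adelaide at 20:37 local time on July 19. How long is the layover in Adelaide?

6 hours 30 minutes

Convert departure to UTC: 11:55 − 10:30 = 01:25 UTC on Jul 19.
Add 3 hours and 12 minutes flight time → 04:37 UTC.
Adelaide is UTC+9:30, so local arrival = 04:37 + 9:30 = 14:07 on Jul 19.
Layover = 20:37 − 14:07 = 6 hours 30 minutes.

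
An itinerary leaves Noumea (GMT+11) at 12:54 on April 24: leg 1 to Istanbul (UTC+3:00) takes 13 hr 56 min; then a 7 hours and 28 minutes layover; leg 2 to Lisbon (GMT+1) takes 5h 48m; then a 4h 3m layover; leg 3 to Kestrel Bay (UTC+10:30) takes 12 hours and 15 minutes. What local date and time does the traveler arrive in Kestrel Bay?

07:54 on April 26

Convert departure to UTC: 12:54 − 11:00 = 01:54 UTC on Apr 24.
Add 13 hours 56 minutes leg 1 → 15:50 UTC.
Add 7 hours 28 minutes layover in Istanbul → 23:18 UTC.
Add 5 hours and 48 minutes leg 2 → 05:06 UTC (Apr 25).
Add 4 hours and 3 minutes layover in Lisbon → 09:09 UTC.
Add 12 hours 15 minutes leg 3 → 21:24 UTC.
Kestrel Bay is UTC+10:30, so local arrival = 21:24 + 10:30 = 07:54 on Apr 26.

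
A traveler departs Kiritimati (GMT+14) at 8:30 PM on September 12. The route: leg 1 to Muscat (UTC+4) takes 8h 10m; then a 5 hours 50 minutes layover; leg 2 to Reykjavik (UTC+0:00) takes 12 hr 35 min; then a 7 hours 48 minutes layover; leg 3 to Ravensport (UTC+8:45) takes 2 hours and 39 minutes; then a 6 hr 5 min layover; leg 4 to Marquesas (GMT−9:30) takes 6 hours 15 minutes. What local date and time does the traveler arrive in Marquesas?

10:22 PM on September 13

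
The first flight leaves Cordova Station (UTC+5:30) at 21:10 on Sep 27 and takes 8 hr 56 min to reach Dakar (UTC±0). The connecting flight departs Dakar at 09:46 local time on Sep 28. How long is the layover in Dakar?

Convert departure to UTC: 21:10 − 5:30 = 15:40 UTC on Sep 27.
Add 8 hours and 56 minutes flight time → 00:36 UTC (Sep 28).
Dakar is UTC+0, so local arrival is the same: 00:36 on Sep 28.
Layover = 09:46 − 00:36 = 9 hours 10 minutes.

9 hours 10 minutes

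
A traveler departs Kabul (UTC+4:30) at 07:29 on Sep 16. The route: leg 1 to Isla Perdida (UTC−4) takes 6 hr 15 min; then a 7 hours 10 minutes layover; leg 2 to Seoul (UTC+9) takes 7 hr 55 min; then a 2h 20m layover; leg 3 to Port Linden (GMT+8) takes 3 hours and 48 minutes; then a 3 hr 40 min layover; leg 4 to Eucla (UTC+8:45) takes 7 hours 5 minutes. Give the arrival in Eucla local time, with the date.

Convert departure to UTC: 07:29 − 4:30 = 02:59 UTC on Sep 16.
Add 6 hours 15 minutes leg 1 → 09:14 UTC.
Add 7 hours and 10 minutes layover in Isla Perdida → 16:24 UTC.
Add 7 hours 55 minutes leg 2 → 00:19 UTC (Sep 17).
Add 2 hours 20 minutes layover in Seoul → 02:39 UTC.
Add 3 hours 48 minutes leg 3 → 06:27 UTC.
Add 3 hours 40 minutes layover in Port Linden → 10:07 UTC.
Add 7 hours and 5 minutes leg 4 → 17:12 UTC.
Eucla is UTC+8:45, so local arrival = 17:12 + 8:45 = 01:57 on Sep 18.

01:57 on Sep 18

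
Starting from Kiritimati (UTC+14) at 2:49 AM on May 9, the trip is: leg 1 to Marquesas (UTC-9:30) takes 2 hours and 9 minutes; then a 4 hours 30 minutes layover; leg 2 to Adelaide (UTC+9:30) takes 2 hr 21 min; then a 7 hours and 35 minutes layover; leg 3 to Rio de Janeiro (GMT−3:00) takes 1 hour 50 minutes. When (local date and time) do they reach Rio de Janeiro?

4:14 AM on May 9

Convert departure to UTC: 2:49 AM − 14:00 = 12:49 PM UTC on May 8.
Add 2 hours 9 minutes leg 1 → 2:58 PM UTC.
Add 4 hours and 30 minutes layover in Marquesas → 7:28 PM UTC.
Add 2 hours and 21 minutes leg 2 → 9:49 PM UTC.
Add 7 hours 35 minutes layover in Adelaide → 5:24 AM UTC (May 9).
Add 1 hour and 50 minutes leg 3 → 7:14 AM UTC.
Rio de Janeiro is UTC−3:00, so local arrival = 7:14 AM − 3:00 = 4:14 AM on May 9.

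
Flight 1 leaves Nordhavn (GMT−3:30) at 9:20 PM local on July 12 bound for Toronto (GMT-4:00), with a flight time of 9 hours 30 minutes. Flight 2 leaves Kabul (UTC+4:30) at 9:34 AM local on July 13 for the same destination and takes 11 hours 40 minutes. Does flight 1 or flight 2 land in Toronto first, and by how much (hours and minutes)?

Flight 1 in UTC: 9:20 PM + 3:30 = 12:50 AM on Jul 13.
+9 hours 30 minutes → arrive 10:20 AM UTC on Jul 13.
Flight 2 in UTC: 9:34 AM − 4:30 = 5:04 AM on Jul 13.
+11 hours 40 minutes → arrive 4:44 PM UTC on Jul 13.
Flight 1 lands earlier by 6 hours 24 minutes.

the first, by 6 hours 24 minutes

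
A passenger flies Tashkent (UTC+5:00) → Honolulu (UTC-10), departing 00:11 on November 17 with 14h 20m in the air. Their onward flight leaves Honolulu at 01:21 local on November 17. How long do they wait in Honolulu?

1 hour 50 minutes

Convert departure to UTC: 00:11 − 5:00 = 19:11 UTC on Nov 16.
Add 14 hours and 20 minutes flight time → 09:31 UTC (Nov 17).
Honolulu is UTC−10:00, so local arrival = 09:31 − 10:00 = 23:31 on Nov 16.
Layover = 01:21 − 23:31 (+1 day) = 1 hour 50 minutes.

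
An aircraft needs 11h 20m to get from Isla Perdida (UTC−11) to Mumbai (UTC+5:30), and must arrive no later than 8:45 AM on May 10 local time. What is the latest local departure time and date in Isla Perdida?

4:55 AM on May 9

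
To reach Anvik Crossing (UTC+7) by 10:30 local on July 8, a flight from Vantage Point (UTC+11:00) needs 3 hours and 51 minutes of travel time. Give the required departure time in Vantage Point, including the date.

Target arrival in UTC: 10:30 − 7:00 = 03:30 on Jul 8.
Subtract 3 hours 51 minutes → departure 23:39 UTC on Jul 7.
Vantage Point is UTC+11:00: 23:39 + 11:00 = 10:39 on Jul 8.

10:39 on Jul 8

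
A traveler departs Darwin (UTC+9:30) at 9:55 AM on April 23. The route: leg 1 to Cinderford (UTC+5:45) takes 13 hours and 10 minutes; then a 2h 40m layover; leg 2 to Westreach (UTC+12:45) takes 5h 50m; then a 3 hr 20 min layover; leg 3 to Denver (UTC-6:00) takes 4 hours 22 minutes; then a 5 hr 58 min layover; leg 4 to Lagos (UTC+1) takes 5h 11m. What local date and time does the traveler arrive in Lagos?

5:56 PM on Apr 24

Convert departure to UTC: 9:55 AM − 9:30 = 12:25 AM UTC on Apr 23.
Add 13 hours and 10 minutes leg 1 → 1:35 PM UTC.
Add 2 hours 40 minutes layover in Cinderford → 4:15 PM UTC.
Add 5 hours 50 minutes leg 2 → 10:05 PM UTC.
Add 3 hours 20 minutes layover in Westreach → 1:25 AM UTC (Apr 24).
Add 4 hours and 22 minutes leg 3 → 5:47 AM UTC.
Add 5 hours 58 minutes layover in Denver → 11:45 AM UTC.
Add 5 hours 11 minutes leg 4 → 4:56 PM UTC.
Lagos is UTC+1:00, so local arrival = 4:56 PM + 1:00 = 5:56 PM on Apr 24.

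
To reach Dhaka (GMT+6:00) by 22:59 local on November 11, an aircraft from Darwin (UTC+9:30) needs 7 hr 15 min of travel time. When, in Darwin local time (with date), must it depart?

Target arrival in UTC: 22:59 − 6:00 = 16:59 on Nov 11.
Subtract 7 hours 15 minutes → departure 09:44 UTC on Nov 11.
Darwin is UTC+9:30: 09:44 + 9:30 = 19:14 on Nov 11.

19:14 on Nov 11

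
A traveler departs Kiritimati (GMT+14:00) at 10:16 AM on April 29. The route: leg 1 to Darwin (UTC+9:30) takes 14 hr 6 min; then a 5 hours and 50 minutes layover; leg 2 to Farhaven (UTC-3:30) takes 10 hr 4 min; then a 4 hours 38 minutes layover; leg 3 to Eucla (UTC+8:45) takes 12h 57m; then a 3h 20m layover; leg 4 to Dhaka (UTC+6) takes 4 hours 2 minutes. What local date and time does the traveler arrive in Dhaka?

9:13 AM on May 1

Convert departure to UTC: 10:16 AM − 14:00 = 8:16 PM UTC on Apr 28.
Add 14 hours 6 minutes leg 1 → 10:22 AM UTC (Apr 29).
Add 5 hours and 50 minutes layover in Darwin → 4:12 PM UTC.
Add 10 hours 4 minutes leg 2 → 2:16 AM UTC (Apr 30).
Add 4 hours 38 minutes layover in Farhaven → 6:54 AM UTC.
Add 12 hours and 57 minutes leg 3 → 7:51 PM UTC.
Add 3 hours and 20 minutes layover in Eucla → 11:11 PM UTC.
Add 4 hours 2 minutes leg 4 → 3:13 AM UTC (May 1).
Dhaka is UTC+6:00, so local arrival = 3:13 AM + 6:00 = 9:13 AM on May 1.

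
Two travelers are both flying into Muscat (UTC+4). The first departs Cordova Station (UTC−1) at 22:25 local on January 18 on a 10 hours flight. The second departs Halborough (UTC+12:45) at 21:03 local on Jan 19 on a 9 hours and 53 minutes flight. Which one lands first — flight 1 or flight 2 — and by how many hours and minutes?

Flight 1 in UTC: 22:25 + 1:00 = 23:25 on Jan 18.
+10 hours → arrive 09:25 UTC on Jan 19.
Flight 2 in UTC: 21:03 − 12:45 = 08:18 on Jan 19.
+9 hours 53 minutes → arrive 18:11 UTC on Jan 19.
Flight 1 lands earlier by 8 hours 46 minutes.

the first, by 8 hours 46 minutes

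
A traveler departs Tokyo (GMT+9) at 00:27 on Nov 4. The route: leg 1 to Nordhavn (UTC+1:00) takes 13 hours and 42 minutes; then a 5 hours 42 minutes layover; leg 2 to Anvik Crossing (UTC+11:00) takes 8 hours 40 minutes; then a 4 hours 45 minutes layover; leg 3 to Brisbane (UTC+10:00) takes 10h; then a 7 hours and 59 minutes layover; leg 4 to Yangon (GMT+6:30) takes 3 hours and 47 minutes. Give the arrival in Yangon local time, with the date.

04:32 on Nov 6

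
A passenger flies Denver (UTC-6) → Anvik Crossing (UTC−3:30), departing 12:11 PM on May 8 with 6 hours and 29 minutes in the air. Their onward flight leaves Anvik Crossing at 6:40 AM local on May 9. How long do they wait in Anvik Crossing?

9 hours 30 minutes

Convert departure to UTC: 12:11 PM + 6:00 = 6:11 PM UTC on May 8.
Add 6 hours 29 minutes flight time → 12:40 AM UTC (May 9).
Anvik Crossing is UTC−3:30, so local arrival = 12:40 AM − 3:30 = 9:10 PM on May 8.
Layover = 6:40 AM − 9:10 PM (+1 day) = 9 hours 30 minutes.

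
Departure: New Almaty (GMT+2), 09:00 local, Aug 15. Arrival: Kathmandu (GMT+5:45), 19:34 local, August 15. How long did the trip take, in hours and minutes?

Kathmandu is 3:45 ahead of New Almaty.
Clock-face elapsed time (ignoring zones) is 10 hours 34 minutes.
Actual elapsed = 10 hours 34 minutes − 3:45 = 6 hours 49 minutes.

6 hours 49 minutes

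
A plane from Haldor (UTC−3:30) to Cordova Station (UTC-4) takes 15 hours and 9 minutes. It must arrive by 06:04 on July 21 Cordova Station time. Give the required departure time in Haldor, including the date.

Target arrival in UTC: 06:04 + 4:00 = 10:04 on Jul 21.
Subtract 15 hours 9 minutes → departure 18:55 UTC on Jul 20.
Haldor is UTC−3:30: 18:55 − 3:30 = 15:25 on Jul 20.

15:25 on July 20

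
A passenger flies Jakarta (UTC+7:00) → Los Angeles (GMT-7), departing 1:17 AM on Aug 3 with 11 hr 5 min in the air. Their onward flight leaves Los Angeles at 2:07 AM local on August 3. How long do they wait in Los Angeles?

Convert departure to UTC: 1:17 AM − 7:00 = 6:17 PM UTC on Aug 2.
Add 11 hours and 5 minutes flight time → 5:22 AM UTC (Aug 3).
Los Angeles is UTC−7:00, so local arrival = 5:22 AM − 7:00 = 10:22 PM on Aug 2.
Layover = 2:07 AM − 10:22 PM (+1 day) = 3 hours 45 minutes.

3 hours 45 minutes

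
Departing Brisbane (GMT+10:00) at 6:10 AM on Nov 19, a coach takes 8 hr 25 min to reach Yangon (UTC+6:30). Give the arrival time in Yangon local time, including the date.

11:05 AM on Nov 19

Convert departure to UTC: 6:10 AM − 10:00 = 8:10 PM UTC on Nov 18.
Add 8 hours and 25 minutes travel time → 4:35 AM UTC (Nov 19).
Yangon is UTC+6:30, so local arrival = 4:35 AM + 6:30 = 11:05 AM on Nov 19.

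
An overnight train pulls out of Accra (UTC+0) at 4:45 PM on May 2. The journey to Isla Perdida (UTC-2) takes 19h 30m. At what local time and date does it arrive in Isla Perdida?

Isla Perdida is 2:00 behind Accra.
After 19 hours 30 minutes it is 12:15 PM (May 3) in Accra.
Shift by the zone difference: 12:15 PM − 2:00 = 10:15 AM on May 3 in Isla Perdida.

10:15 AM on May 3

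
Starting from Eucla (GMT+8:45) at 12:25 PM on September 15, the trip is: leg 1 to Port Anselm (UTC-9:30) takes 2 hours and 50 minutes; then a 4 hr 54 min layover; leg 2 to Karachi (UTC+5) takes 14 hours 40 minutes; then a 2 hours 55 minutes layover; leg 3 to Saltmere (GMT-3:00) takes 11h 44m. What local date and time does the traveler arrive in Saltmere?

1:43 PM on Sep 16

Convert departure to UTC: 12:25 PM − 8:45 = 3:40 AM UTC on Sep 15.
Add 2 hours 50 minutes leg 1 → 6:30 AM UTC.
Add 4 hours 54 minutes layover in Port Anselm → 11:24 AM UTC.
Add 14 hours 40 minutes leg 2 → 2:04 AM UTC (Sep 16).
Add 2 hours and 55 minutes layover in Karachi → 4:59 AM UTC.
Add 11 hours and 44 minutes leg 3 → 4:43 PM UTC.
Saltmere is UTC−3:00, so local arrival = 4:43 PM − 3:00 = 1:43 PM on Sep 16.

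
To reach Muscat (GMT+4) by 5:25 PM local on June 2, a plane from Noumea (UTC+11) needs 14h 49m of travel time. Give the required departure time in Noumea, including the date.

9:36 AM on June 2

Target arrival in UTC: 5:25 PM − 4:00 = 1:25 PM on Jun 2.
Subtract 14 hours and 49 minutes → departure 10:36 PM UTC on Jun 1.
Noumea is UTC+11:00: 10:36 PM + 11:00 = 9:36 AM on Jun 2.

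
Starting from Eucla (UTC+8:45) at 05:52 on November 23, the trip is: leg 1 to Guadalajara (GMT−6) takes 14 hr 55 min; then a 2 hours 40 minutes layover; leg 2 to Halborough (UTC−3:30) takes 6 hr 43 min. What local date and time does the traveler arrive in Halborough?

Convert departure to UTC: 05:52 − 8:45 = 21:07 UTC on Nov 22.
Add 14 hours and 55 minutes leg 1 → 12:02 UTC (Nov 23).
Add 2 hours 40 minutes layover in Guadalajara → 14:42 UTC.
Add 6 hours and 43 minutes leg 2 → 21:25 UTC.
Halborough is UTC−3:30, so local arrival = 21:25 − 3:30 = 17:55 on Nov 23.

17:55 on November 23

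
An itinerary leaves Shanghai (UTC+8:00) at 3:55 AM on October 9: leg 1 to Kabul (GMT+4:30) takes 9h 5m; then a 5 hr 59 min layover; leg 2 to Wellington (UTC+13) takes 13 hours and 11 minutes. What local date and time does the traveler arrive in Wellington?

Convert departure to UTC: 3:55 AM − 8:00 = 7:55 PM UTC on Oct 8.
Add 9 hours 5 minutes leg 1 → 5:00 AM UTC (Oct 9).
Add 5 hours 59 minutes layover in Kabul → 10:59 AM UTC.
Add 13 hours and 11 minutes leg 2 → 12:10 AM UTC (Oct 10).
Wellington is UTC+13:00, so local arrival = 12:10 AM + 13:00 = 1:10 PM on Oct 10.

1:10 PM on Oct 10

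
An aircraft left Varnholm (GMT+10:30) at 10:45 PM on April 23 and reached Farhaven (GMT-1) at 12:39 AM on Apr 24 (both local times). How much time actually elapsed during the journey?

13 hours 24 minutes

Departure in UTC: 10:45 PM − 10:30 = 12:15 PM on Apr 23.
Arrival in UTC: 12:39 AM + 1:00 = 1:39 AM on Apr 24.
Elapsed = 1:39 AM − 12:15 PM (+1 day) = 13 hours 24 minutes.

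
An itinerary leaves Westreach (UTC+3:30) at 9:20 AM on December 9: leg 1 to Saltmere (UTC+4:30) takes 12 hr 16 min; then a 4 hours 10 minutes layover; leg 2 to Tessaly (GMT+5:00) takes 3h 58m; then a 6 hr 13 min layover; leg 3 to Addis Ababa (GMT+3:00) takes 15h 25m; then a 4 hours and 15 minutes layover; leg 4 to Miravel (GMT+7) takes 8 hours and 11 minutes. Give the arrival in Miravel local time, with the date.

Convert departure to UTC: 9:20 AM − 3:30 = 5:50 AM UTC on Dec 9.
Add 12 hours and 16 minutes leg 1 → 6:06 PM UTC.
Add 4 hours 10 minutes layover in Saltmere → 10:16 PM UTC.
Add 3 hours and 58 minutes leg 2 → 2:14 AM UTC (Dec 10).
Add 6 hours 13 minutes layover in Tessaly → 8:27 AM UTC.
Add 15 hours 25 minutes leg 3 → 11:52 PM UTC.
Add 4 hours 15 minutes layover in Addis Ababa → 4:07 AM UTC (Dec 11).
Add 8 hours 11 minutes leg 4 → 12:18 PM UTC.
Miravel is UTC+7:00, so local arrival = 12:18 PM + 7:00 = 7:18 PM on Dec 11.

7:18 PM on December 11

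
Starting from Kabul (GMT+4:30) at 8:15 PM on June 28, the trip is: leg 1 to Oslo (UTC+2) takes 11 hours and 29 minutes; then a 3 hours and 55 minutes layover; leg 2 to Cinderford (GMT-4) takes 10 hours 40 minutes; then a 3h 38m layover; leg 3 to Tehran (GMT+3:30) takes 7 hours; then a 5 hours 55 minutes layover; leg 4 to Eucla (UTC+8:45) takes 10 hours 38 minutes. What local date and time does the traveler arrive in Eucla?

5:45 AM on July 1

Convert departure to UTC: 8:15 PM − 4:30 = 3:45 PM UTC on Jun 28.
Add 11 hours and 29 minutes leg 1 → 3:14 AM UTC (Jun 29).
Add 3 hours and 55 minutes layover in Oslo → 7:09 AM UTC.
Add 10 hours 40 minutes leg 2 → 5:49 PM UTC.
Add 3 hours and 38 minutes layover in Cinderford → 9:27 PM UTC.
Add 7 hours leg 3 → 4:27 AM UTC (Jun 30).
Add 5 hours 55 minutes layover in Tehran → 10:22 AM UTC.
Add 10 hours 38 minutes leg 4 → 9:00 PM UTC.
Eucla is UTC+8:45, so local arrival = 9:00 PM + 8:45 = 5:45 AM on Jul 1.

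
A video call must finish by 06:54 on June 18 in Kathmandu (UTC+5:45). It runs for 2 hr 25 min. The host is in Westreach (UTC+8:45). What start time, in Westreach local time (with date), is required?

07:29 on Jun 18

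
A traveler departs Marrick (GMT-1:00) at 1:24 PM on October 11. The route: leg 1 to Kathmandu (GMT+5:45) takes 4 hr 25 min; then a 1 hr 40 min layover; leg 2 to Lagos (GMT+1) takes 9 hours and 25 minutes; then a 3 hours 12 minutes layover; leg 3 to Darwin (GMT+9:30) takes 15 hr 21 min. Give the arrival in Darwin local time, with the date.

9:57 AM on October 13

Convert departure to UTC: 1:24 PM + 1:00 = 2:24 PM UTC on Oct 11.
Add 4 hours 25 minutes leg 1 → 6:49 PM UTC.
Add 1 hour 40 minutes layover in Kathmandu → 8:29 PM UTC.
Add 9 hours and 25 minutes leg 2 → 5:54 AM UTC (Oct 12).
Add 3 hours and 12 minutes layover in Lagos → 9:06 AM UTC.
Add 15 hours and 21 minutes leg 3 → 12:27 AM UTC (Oct 13).
Darwin is UTC+9:30, so local arrival = 12:27 AM + 9:30 = 9:57 AM on Oct 13.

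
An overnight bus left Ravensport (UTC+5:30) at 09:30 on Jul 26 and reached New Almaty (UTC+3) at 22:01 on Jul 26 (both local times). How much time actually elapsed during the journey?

15 hours 1 minute

Departure in UTC: 09:30 − 5:30 = 04:00 on Jul 26.
Arrival in UTC: 22:01 − 3:00 = 19:01 on Jul 26.
Elapsed = 19:01 − 04:00 = 15 hours 1 minute.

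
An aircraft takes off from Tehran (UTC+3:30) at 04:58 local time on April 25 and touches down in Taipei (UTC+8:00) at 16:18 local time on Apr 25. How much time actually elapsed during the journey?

Departure in UTC: 04:58 − 3:30 = 01:28 on Apr 25.
Arrival in UTC: 16:18 − 8:00 = 08:18 on Apr 25.
Elapsed = 08:18 − 01:28 = 6 hours 50 minutes.

6 hours 50 minutes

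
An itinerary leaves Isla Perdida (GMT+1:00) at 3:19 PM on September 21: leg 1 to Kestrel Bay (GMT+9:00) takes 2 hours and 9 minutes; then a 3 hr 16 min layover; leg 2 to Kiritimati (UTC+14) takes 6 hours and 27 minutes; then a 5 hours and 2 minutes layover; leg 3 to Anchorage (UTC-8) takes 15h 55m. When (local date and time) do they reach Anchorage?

3:08 PM on Sep 22

Convert departure to UTC: 3:19 PM − 1:00 = 2:19 PM UTC on Sep 21.
Add 2 hours 9 minutes leg 1 → 4:28 PM UTC.
Add 3 hours 16 minutes layover in Kestrel Bay → 7:44 PM UTC.
Add 6 hours and 27 minutes leg 2 → 2:11 AM UTC (Sep 22).
Add 5 hours and 2 minutes layover in Kiritimati → 7:13 AM UTC.
Add 15 hours and 55 minutes leg 3 → 11:08 PM UTC.
Anchorage is UTC−8:00, so local arrival = 11:08 PM − 8:00 = 3:08 PM on Sep 22.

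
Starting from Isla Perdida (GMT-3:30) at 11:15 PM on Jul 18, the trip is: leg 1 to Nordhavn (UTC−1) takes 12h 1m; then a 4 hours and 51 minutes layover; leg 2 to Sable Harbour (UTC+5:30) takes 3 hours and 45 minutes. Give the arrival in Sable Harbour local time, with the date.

Convert departure to UTC: 11:15 PM + 3:30 = 2:45 AM UTC on Jul 19.
Add 12 hours and 1 minute leg 1 → 2:46 PM UTC.
Add 4 hours and 51 minutes layover in Nordhavn → 7:37 PM UTC.
Add 3 hours 45 minutes leg 2 → 11:22 PM UTC.
Sable Harbour is UTC+5:30, so local arrival = 11:22 PM + 5:30 = 4:52 AM on Jul 20.

4:52 AM on Jul 20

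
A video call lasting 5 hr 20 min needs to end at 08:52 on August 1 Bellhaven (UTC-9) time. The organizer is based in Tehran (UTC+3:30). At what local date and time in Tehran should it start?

16:02 on August 1

Target end time in UTC: 08:52 + 9:00 = 17:52 on Aug 1.
Subtract 5 hours and 20 minutes → start 12:32 UTC on Aug 1.
Tehran is UTC+3:30: 12:32 + 3:30 = 16:02 on Aug 1.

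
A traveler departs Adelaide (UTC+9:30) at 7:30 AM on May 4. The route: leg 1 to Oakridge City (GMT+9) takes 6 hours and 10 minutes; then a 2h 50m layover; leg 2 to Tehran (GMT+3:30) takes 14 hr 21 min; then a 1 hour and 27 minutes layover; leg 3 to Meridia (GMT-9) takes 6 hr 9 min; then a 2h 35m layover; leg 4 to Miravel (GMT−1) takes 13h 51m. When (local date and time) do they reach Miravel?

8:23 PM on May 5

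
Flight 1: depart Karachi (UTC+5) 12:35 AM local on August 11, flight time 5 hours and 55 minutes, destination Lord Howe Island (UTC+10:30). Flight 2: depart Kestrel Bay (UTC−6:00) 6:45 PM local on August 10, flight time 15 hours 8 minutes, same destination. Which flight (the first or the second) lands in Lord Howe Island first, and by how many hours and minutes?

Flight 1 in UTC: 12:35 AM − 5:00 = 7:35 PM on Aug 10.
+5 hours 55 minutes → arrive 1:30 AM UTC on Aug 11.
Flight 2 in UTC: 6:45 PM + 6:00 = 12:45 AM on Aug 11.
+15 hours 8 minutes → arrive 3:53 PM UTC on Aug 11.
Flight 1 lands earlier by 14 hours 23 minutes.

the first, by 14 hours 23 minutes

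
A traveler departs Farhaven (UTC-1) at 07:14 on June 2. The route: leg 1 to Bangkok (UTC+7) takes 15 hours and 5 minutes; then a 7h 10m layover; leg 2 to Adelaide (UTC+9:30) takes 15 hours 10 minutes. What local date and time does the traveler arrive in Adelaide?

07:09 on Jun 4

Convert departure to UTC: 07:14 + 1:00 = 08:14 UTC on Jun 2.
Add 15 hours and 5 minutes leg 1 → 23:19 UTC.
Add 7 hours and 10 minutes layover in Bangkok → 06:29 UTC (Jun 3).
Add 15 hours 10 minutes leg 2 → 21:39 UTC.
Adelaide is UTC+9:30, so local arrival = 21:39 + 9:30 = 07:09 on Jun 4.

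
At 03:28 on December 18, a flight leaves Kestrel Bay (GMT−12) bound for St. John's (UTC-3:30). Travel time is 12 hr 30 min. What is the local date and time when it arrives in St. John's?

Convert departure to UTC: 03:28 + 12:00 = 15:28 UTC on Dec 18.
Add 12 hours 30 minutes travel time → 03:58 UTC (Dec 19).
St. John's is UTC−3:30, so local arrival = 03:58 − 3:30 = 00:28 on Dec 19.

00:28 on Dec 19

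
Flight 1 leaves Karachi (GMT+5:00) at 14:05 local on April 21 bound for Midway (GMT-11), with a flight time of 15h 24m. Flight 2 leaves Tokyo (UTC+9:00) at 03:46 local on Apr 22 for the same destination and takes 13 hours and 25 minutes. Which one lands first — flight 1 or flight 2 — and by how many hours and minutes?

Flight 1 in UTC: 14:05 − 5:00 = 09:05 on Apr 21.
+15 hours and 24 minutes → arrive 00:29 UTC on Apr 22.
Flight 2 in UTC: 03:46 − 9:00 = 18:46 on Apr 21.
+13 hours and 25 minutes → arrive 08:11 UTC on Apr 22.
Flight 1 lands earlier by 7 hours 42 minutes.

the first, by 7 hours 42 minutes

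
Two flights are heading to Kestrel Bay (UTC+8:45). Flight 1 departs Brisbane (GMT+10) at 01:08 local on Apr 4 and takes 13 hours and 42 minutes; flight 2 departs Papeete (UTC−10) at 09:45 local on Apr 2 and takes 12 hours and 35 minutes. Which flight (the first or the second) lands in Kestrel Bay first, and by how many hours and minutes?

Flight 1 in UTC: 01:08 − 10:00 = 15:08 on Apr 3.
+13 hours and 42 minutes → arrive 04:50 UTC on Apr 4.
Flight 2 in UTC: 09:45 + 10:00 = 19:45 on Apr 2.
+12 hours 35 minutes → arrive 08:20 UTC on Apr 3.
Flight 2 lands earlier by 20 hours 30 minutes.

the second, by 20 hours 30 minutes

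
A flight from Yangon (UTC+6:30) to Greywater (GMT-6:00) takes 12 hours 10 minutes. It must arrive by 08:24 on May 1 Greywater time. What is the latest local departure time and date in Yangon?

Target arrival in UTC: 08:24 + 6:00 = 14:24 on May 1.
Subtract 12 hours 10 minutes → departure 02:14 UTC on May 1.
Yangon is UTC+6:30: 02:14 + 6:30 = 08:44 on May 1.

08:44 on May 1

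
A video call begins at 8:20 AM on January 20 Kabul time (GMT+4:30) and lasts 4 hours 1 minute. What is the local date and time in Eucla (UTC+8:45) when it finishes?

Convert start to UTC: 8:20 AM − 4:30 = 3:50 AM UTC on Jan 20.
Add 4 hours and 1 minute duration → 7:51 AM UTC.
Eucla is UTC+8:45, so local end time = 7:51 AM + 8:45 = 4:36 PM on Jan 20.

4:36 PM on January 20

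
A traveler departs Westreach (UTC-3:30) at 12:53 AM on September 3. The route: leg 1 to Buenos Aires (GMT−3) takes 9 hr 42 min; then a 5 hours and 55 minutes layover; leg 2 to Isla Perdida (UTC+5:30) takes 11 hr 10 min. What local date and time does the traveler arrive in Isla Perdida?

Convert departure to UTC: 12:53 AM + 3:30 = 4:23 AM UTC on Sep 3.
Add 9 hours 42 minutes leg 1 → 2:05 PM UTC.
Add 5 hours and 55 minutes layover in Buenos Aires → 8:00 PM UTC.
Add 11 hours and 10 minutes leg 2 → 7:10 AM UTC (Sep 4).
Isla Perdida is UTC+5:30, so local arrival = 7:10 AM + 5:30 = 12:40 PM on Sep 4.

12:40 PM on September 4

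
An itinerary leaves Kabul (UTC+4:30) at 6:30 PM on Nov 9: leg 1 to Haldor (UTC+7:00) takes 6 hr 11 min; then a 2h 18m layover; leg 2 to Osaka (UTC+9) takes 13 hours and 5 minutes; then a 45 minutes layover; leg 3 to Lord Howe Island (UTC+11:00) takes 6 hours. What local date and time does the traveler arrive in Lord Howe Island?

5:19 AM on November 11

Convert departure to UTC: 6:30 PM − 4:30 = 2:00 PM UTC on Nov 9.
Add 6 hours and 11 minutes leg 1 → 8:11 PM UTC.
Add 2 hours 18 minutes layover in Haldor → 10:29 PM UTC.
Add 13 hours 5 minutes leg 2 → 11:34 AM UTC (Nov 10).
Add 45 minutes layover in Osaka → 12:19 PM UTC.
Add 6 hours leg 3 → 6:19 PM UTC.
Lord Howe Island is UTC+11:00, so local arrival = 6:19 PM + 11:00 = 5:19 AM on Nov 11.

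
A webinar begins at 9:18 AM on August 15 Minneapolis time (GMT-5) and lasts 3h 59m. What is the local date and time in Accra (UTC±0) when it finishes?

6:17 PM on Aug 15

Accra is 5:00 ahead of Minneapolis.
After 3 hours and 59 minutes it is 1:17 PM in Minneapolis.
Shift by the zone difference: 1:17 PM + 5:00 = 6:17 PM on Aug 15 in Accra.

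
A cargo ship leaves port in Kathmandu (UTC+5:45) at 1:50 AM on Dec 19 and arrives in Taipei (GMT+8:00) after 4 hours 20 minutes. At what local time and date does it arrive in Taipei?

Convert departure to UTC: 1:50 AM − 5:45 = 8:05 PM UTC on Dec 18.
Add 4 hours and 20 minutes travel time → 12:25 AM UTC (Dec 19).
Taipei is UTC+8:00, so local arrival = 12:25 AM + 8:00 = 8:25 AM on Dec 19.

8:25 AM on December 19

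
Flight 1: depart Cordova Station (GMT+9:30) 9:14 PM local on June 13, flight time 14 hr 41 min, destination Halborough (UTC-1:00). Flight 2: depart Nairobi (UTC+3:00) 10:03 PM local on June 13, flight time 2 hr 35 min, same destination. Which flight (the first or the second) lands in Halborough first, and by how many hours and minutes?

Flight 1 in UTC: 9:14 PM − 9:30 = 11:44 AM on Jun 13.
+14 hours and 41 minutes → arrive 2:25 AM UTC on Jun 14.
Flight 2 in UTC: 10:03 PM − 3:00 = 7:03 PM on Jun 13.
+2 hours 35 minutes → arrive 9:38 PM UTC on Jun 13.
Flight 2 lands earlier by 4 hours 47 minutes.

the second, by 4 hours 47 minutes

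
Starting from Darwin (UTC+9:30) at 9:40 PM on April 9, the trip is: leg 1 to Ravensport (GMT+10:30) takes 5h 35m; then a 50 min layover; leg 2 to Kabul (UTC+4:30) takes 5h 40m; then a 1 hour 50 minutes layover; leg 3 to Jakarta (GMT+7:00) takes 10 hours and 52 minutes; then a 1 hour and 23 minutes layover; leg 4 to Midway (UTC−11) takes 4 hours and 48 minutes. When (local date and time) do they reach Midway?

8:08 AM on Apr 10

Convert departure to UTC: 9:40 PM − 9:30 = 12:10 PM UTC on Apr 9.
Add 5 hours and 35 minutes leg 1 → 5:45 PM UTC.
Add 50 minutes layover in Ravensport → 6:35 PM UTC.
Add 5 hours 40 minutes leg 2 → 12:15 AM UTC (Apr 10).
Add 1 hour 50 minutes layover in Kabul → 2:05 AM UTC.
Add 10 hours and 52 minutes leg 3 → 12:57 PM UTC.
Add 1 hour and 23 minutes layover in Jakarta → 2:20 PM UTC.
Add 4 hours 48 minutes leg 4 → 7:08 PM UTC.
Midway is UTC−11:00, so local arrival = 7:08 PM − 11:00 = 8:08 AM on Apr 10.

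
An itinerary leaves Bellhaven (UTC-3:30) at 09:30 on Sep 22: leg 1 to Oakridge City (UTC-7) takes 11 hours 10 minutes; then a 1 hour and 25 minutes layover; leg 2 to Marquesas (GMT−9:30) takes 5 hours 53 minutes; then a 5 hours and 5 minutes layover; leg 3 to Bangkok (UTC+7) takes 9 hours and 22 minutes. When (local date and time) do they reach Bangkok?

04:55 on September 24

Convert departure to UTC: 09:30 + 3:30 = 13:00 UTC on Sep 22.
Add 11 hours and 10 minutes leg 1 → 00:10 UTC (Sep 23).
Add 1 hour and 25 minutes layover in Oakridge City → 01:35 UTC.
Add 5 hours 53 minutes leg 2 → 07:28 UTC.
Add 5 hours and 5 minutes layover in Marquesas → 12:33 UTC.
Add 9 hours 22 minutes leg 3 → 21:55 UTC.
Bangkok is UTC+7:00, so local arrival = 21:55 + 7:00 = 04:55 on Sep 24.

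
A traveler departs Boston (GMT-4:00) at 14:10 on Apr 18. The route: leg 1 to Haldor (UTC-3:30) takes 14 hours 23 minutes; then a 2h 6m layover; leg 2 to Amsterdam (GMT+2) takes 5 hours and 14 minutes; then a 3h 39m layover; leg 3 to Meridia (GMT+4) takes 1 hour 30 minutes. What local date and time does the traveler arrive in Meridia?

Convert departure to UTC: 14:10 + 4:00 = 18:10 UTC on Apr 18.
Add 14 hours and 23 minutes leg 1 → 08:33 UTC (Apr 19).
Add 2 hours and 6 minutes layover in Haldor → 10:39 UTC.
Add 5 hours and 14 minutes leg 2 → 15:53 UTC.
Add 3 hours and 39 minutes layover in Amsterdam → 19:32 UTC.
Add 1 hour 30 minutes leg 3 → 21:02 UTC.
Meridia is UTC+4:00, so local arrival = 21:02 + 4:00 = 01:02 on Apr 20.

01:02 on April 20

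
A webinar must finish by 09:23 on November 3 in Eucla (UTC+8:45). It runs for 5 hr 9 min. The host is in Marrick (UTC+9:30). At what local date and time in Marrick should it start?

04:59 on Nov 3

Target end time in UTC: 09:23 − 8:45 = 00:38 on Nov 3.
Subtract 5 hours and 9 minutes → start 19:29 UTC on Nov 2.
Marrick is UTC+9:30: 19:29 + 9:30 = 04:59 on Nov 3.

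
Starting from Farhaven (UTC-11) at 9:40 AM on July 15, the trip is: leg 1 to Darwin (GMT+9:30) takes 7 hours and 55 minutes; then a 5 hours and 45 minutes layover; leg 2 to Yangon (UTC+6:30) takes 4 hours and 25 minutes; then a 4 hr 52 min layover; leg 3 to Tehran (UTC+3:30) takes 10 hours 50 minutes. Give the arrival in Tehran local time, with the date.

9:57 AM on Jul 17

Convert departure to UTC: 9:40 AM + 11:00 = 8:40 PM UTC on Jul 15.
Add 7 hours and 55 minutes leg 1 → 4:35 AM UTC (Jul 16).
Add 5 hours and 45 minutes layover in Darwin → 10:20 AM UTC.
Add 4 hours 25 minutes leg 2 → 2:45 PM UTC.
Add 4 hours and 52 minutes layover in Yangon → 7:37 PM UTC.
Add 10 hours 50 minutes leg 3 → 6:27 AM UTC (Jul 17).
Tehran is UTC+3:30, so local arrival = 6:27 AM + 3:30 = 9:57 AM on Jul 17.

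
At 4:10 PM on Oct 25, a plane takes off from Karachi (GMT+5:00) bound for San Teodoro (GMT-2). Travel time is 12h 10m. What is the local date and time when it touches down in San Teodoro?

San Teodoro is 7:00 behind Karachi.
After 12 hours and 10 minutes it is 4:20 AM (Oct 26) in Karachi.
Shift by the zone difference: 4:20 AM − 7:00 = 9:20 PM on Oct 25 in San Teodoro.

9:20 PM on Oct 25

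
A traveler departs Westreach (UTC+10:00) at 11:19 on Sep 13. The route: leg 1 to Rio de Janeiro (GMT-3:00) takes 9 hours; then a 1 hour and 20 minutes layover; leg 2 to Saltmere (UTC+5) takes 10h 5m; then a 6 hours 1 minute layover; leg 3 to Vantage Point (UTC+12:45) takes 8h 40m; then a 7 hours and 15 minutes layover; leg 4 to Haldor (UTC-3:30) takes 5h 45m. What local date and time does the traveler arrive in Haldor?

21:55 on Sep 14

Convert departure to UTC: 11:19 − 10:00 = 01:19 UTC on Sep 13.
Add 9 hours leg 1 → 10:19 UTC.
Add 1 hour and 20 minutes layover in Rio de Janeiro → 11:39 UTC.
Add 10 hours and 5 minutes leg 2 → 21:44 UTC.
Add 6 hours 1 minute layover in Saltmere → 03:45 UTC (Sep 14).
Add 8 hours and 40 minutes leg 3 → 12:25 UTC.
Add 7 hours 15 minutes layover in Vantage Point → 19:40 UTC.
Add 5 hours and 45 minutes leg 4 → 01:25 UTC (Sep 15).
Haldor is UTC−3:30, so local arrival = 01:25 − 3:30 = 21:55 on Sep 14.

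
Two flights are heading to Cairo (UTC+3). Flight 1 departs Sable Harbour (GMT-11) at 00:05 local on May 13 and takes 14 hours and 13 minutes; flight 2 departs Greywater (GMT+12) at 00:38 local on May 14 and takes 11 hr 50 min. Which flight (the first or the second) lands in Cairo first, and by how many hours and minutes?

Flight 1 in UTC: 00:05 + 11:00 = 11:05 on May 13.
+14 hours 13 minutes → arrive 01:18 UTC on May 14.
Flight 2 in UTC: 00:38 − 12:00 = 12:38 on May 13.
+11 hours 50 minutes → arrive 00:28 UTC on May 14.
Flight 2 lands earlier by 50 minutes.

the second, by 50 minutes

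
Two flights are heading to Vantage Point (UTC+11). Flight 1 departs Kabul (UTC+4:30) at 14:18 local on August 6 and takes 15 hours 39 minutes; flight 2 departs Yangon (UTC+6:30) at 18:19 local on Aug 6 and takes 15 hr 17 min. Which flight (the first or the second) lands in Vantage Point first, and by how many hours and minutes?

the first, by 1 hour 39 minutes

Flight 1 in UTC: 14:18 − 4:30 = 09:48 on Aug 6.
+15 hours 39 minutes → arrive 01:27 UTC on Aug 7.
Flight 2 in UTC: 18:19 − 6:30 = 11:49 on Aug 6.
+15 hours 17 minutes → arrive 03:06 UTC on Aug 7.
Flight 1 lands earlier by 1 hour 39 minutes.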